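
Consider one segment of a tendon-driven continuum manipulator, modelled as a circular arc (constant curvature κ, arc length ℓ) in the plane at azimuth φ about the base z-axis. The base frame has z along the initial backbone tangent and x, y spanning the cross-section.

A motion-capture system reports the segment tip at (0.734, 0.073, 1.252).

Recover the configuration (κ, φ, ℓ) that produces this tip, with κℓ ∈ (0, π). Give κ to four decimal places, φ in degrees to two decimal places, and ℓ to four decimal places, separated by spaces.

ρ = √(x²+y²) = √(0.734² + 0.073²) = 0.73762
φ = atan2(y, x) mod 360° = atan2(0.073, 0.734) = 5.6797°
|p|² = ρ² + z² = 0.73762² + 1.252² = 2.11159
κ = 2ρ / |p|² = 2×0.73762 / 2.11159 = 0.69864
θ = 2·atan2(ρ, z) = 2·atan2(0.73762, 1.252) = 1.06481 rad
ℓ = θ/κ = 1.06481/0.69864 = 1.52412

0.6986 5.68 1.5241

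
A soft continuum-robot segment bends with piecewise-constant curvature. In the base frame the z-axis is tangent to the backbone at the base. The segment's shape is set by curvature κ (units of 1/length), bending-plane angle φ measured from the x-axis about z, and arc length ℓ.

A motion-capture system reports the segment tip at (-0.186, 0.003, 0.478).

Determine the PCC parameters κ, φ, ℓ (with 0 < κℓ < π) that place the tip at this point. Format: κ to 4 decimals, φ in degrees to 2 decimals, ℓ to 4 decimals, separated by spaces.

ρ = √(x²+y²) = √(-0.186² + 0.003²) = 0.18602
φ = atan2(y, x) mod 360° = atan2(0.003, -0.186) = 179.0760°
|p|² = ρ² + z² = 0.18602² + 0.478² = 0.26309
κ = 2ρ / |p|² = 2×0.18602 / 0.26309 = 1.41415
θ = 2·atan2(ρ, z) = 2·atan2(0.18602, 0.478) = 0.74227 rad
ℓ = θ/κ = 0.74227/1.41415 = 0.52489

1.4142 179.08 0.5249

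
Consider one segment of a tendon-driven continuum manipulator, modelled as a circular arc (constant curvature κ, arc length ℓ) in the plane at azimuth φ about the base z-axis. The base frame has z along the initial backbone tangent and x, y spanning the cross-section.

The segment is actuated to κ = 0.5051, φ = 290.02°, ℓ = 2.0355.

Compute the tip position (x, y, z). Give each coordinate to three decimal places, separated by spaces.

0.328 -0.900 1.695

θ = κ·ℓ = 0.5051 × 2.0355 = 1.02813 rad
ρ = (1 − cos θ)/κ = (1 − 0.51642)/0.5051 = 0.95739
z = sin θ / κ = 0.85634/0.5051 = 1.69538
x = ρ cos φ = 0.95739 × cos(290.02°) = 0.32776
y = ρ sin φ = 0.95739 × sin(290.02°) = -0.89954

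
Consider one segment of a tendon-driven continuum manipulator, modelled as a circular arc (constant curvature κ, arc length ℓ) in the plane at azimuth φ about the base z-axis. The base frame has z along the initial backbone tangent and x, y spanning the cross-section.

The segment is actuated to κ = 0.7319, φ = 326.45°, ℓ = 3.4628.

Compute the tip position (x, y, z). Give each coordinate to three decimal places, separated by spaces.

2.074 -1.375 0.780

θ = κ·ℓ = 0.7319 × 3.4628 = 2.53442 rad
ρ = (1 − cos θ)/κ = (1 − -0.82127)/0.7319 = 2.48841
z = sin θ / κ = 0.57055/0.7319 = 0.77954
x = ρ cos φ = 2.48841 × cos(326.45°) = 2.07385
y = ρ sin φ = 2.48841 × sin(326.45°) = -1.37526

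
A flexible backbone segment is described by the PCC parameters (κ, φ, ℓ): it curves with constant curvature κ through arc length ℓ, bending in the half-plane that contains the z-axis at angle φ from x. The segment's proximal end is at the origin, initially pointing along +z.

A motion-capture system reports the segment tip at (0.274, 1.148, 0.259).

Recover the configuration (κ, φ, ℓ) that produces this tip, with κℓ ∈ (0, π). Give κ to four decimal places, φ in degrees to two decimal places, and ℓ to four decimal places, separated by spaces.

1.6167 76.58 1.6760

ρ = √(x²+y²) = √(0.274² + 1.148²) = 1.18025
φ = atan2(y, x) mod 360° = atan2(1.148, 0.274) = 76.5760°
|p|² = ρ² + z² = 1.18025² + 0.259² = 1.46006
κ = 2ρ / |p|² = 2×1.18025 / 1.46006 = 1.61671
θ = 2·atan2(ρ, z) = 2·atan2(1.18025, 0.259) = 2.70955 rad
ℓ = θ/κ = 2.70955/1.61671 = 1.67597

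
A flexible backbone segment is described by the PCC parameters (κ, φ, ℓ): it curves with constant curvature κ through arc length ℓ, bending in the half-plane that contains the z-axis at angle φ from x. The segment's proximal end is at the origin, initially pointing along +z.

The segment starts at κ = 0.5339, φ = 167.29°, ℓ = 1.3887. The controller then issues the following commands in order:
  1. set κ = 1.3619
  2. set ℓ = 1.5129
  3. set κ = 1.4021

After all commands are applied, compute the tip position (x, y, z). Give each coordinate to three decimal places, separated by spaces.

initial: κ=0.5339, φ=167.29°, ℓ=1.3887
cmd 1: set κ=1.3619 → (κ,φ,ℓ)=(1.3619,167.29°,1.3887) → tip=(-0.9419,0.2124,0.6969)
cmd 2: set ℓ=1.5129 → (κ,φ,ℓ)=(1.3619,167.29°,1.5129) → tip=(-1.0531,0.2375,0.6480)
cmd 3: set κ=1.4021 → (κ,φ,ℓ)=(1.4021,167.29°,1.5129) → tip=(-1.0597,0.2390,0.6079)

-1.060 0.239 0.608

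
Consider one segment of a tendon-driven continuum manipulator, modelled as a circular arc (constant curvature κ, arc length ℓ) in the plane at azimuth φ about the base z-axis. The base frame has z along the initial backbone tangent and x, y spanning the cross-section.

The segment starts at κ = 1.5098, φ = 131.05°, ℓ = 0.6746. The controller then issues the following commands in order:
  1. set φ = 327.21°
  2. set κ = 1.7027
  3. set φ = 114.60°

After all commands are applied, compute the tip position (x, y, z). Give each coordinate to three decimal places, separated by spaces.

-0.144 0.315 0.536

initial: κ=1.5098, φ=131.05°, ℓ=0.6746
cmd 1: set φ=327.21° → (κ,φ,ℓ)=(1.5098,327.21°,0.6746) → tip=(0.2647,-0.1705,0.5639)
cmd 2: set κ=1.7027 → (κ,φ,ℓ)=(1.7027,327.21°,0.6746) → tip=(0.2914,-0.1877,0.5357)
cmd 3: set φ=114.60° → (κ,φ,ℓ)=(1.7027,114.60°,0.6746) → tip=(-0.1443,0.3152,0.5357)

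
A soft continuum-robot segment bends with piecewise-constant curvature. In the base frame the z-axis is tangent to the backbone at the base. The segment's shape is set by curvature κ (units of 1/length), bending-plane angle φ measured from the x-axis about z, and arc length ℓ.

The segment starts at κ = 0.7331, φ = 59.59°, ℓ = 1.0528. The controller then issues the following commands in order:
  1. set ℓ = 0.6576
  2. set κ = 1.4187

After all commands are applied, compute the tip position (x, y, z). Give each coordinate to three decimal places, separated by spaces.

0.144 0.246 0.566

initial: κ=0.7331, φ=59.59°, ℓ=1.0528
cmd 1: set ℓ=0.6576 → (κ,φ,ℓ)=(0.7331,59.59°,0.6576) → tip=(0.0787,0.1341,0.6324)
cmd 2: set κ=1.4187 → (κ,φ,ℓ)=(1.4187,59.59°,0.6576) → tip=(0.1443,0.2459,0.5663)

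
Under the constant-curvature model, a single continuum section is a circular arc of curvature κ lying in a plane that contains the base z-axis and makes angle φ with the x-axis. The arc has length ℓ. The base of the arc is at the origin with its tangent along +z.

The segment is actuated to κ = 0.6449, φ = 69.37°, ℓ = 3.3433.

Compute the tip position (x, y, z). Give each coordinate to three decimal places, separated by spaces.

θ = κ·ℓ = 0.6449 × 3.3433 = 2.15609 rad
ρ = (1 − cos θ)/κ = (1 − -0.55245)/0.6449 = 2.40727
z = sin θ / κ = 0.83355/0.6449 = 1.29252
x = ρ cos φ = 2.40727 × cos(69.37°) = 0.84816
y = ρ sin φ = 2.40727 × sin(69.37°) = 2.25290

0.848 2.253 1.293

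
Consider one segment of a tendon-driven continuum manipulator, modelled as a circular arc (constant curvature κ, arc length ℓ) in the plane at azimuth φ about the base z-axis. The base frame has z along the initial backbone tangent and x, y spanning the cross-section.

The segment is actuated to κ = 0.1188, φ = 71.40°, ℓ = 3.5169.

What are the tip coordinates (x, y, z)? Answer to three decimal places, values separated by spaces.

0.231 0.686 3.415

θ = κ·ℓ = 0.1188 × 3.5169 = 0.41781 rad
ρ = (1 − cos θ)/κ = (1 − 0.91398)/0.1188 = 0.72407
z = sin θ / κ = 0.40576/0.1188 = 3.41547
x = ρ cos φ = 0.72407 × cos(71.40°) = 0.23095
y = ρ sin φ = 0.72407 × sin(71.40°) = 0.68625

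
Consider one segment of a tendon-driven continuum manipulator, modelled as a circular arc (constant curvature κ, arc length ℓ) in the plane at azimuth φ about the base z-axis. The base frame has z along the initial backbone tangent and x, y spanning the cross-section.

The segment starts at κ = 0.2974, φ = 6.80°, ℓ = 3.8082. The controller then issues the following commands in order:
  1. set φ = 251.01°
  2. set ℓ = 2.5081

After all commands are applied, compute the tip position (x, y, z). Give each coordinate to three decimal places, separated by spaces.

-0.291 -0.844 2.282

initial: κ=0.2974, φ=6.80°, ℓ=3.8082
cmd 1: set φ=251.01° → (κ,φ,ℓ)=(0.2974,251.01°,3.8082) → tip=(-0.6299,-1.8303,3.0447)
cmd 2: set ℓ=2.5081 → (κ,φ,ℓ)=(0.2974,251.01°,2.5081) → tip=(-0.2905,-0.8442,2.2819)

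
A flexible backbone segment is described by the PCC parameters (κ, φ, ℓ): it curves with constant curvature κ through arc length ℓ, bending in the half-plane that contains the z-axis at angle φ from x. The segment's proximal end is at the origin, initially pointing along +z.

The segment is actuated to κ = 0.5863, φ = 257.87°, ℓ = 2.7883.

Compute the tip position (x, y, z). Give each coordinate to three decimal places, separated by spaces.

-0.381 -1.774 1.702

θ = κ·ℓ = 0.5863 × 2.7883 = 1.63478 rad
ρ = (1 − cos θ)/κ = (1 − -0.06394)/0.5863 = 1.81467
z = sin θ / κ = 0.99795/0.5863 = 1.70212
x = ρ cos φ = 1.81467 × cos(257.87°) = -0.38132
y = ρ sin φ = 1.81467 × sin(257.87°) = -1.77415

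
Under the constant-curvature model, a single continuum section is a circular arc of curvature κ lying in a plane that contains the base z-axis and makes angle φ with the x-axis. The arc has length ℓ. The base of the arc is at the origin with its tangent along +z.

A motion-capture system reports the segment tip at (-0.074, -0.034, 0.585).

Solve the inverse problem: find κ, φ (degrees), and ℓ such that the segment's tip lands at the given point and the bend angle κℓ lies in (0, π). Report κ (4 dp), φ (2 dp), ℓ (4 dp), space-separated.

0.4669 204.68 0.5925

ρ = √(x²+y²) = √(-0.074² + -0.034²) = 0.08144
φ = atan2(y, x) mod 360° = atan2(-0.034, -0.074) = 204.6769°
|p|² = ρ² + z² = 0.08144² + 0.585² = 0.34886
κ = 2ρ / |p|² = 2×0.08144 / 0.34886 = 0.46688
θ = 2·atan2(ρ, z) = 2·atan2(0.08144, 0.585) = 0.27664 rad
ℓ = θ/κ = 0.27664/0.46688 = 0.59253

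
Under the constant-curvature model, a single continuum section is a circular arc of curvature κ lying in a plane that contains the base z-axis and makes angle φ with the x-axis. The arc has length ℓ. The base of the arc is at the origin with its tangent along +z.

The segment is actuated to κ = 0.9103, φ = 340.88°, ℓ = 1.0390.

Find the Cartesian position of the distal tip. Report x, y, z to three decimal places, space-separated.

0.431 -0.149 0.891

θ = κ·ℓ = 0.9103 × 1.0390 = 0.94580 rad
ρ = (1 − cos θ)/κ = (1 − 0.58509)/0.9103 = 0.45579
z = sin θ / κ = 0.81097/0.9103 = 0.89088
x = ρ cos φ = 0.45579 × cos(340.88°) = 0.43065
y = ρ sin φ = 0.45579 × sin(340.88°) = -0.14929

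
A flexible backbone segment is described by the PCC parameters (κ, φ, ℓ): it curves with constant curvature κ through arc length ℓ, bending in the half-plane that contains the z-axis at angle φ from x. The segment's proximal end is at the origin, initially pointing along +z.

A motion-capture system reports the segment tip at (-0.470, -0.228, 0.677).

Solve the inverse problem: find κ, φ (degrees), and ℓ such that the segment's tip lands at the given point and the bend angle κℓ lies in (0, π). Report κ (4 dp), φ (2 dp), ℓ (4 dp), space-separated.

1.4288 205.88 0.9199

ρ = √(x²+y²) = √(-0.470² + -0.228²) = 0.52238
φ = atan2(y, x) mod 360° = atan2(-0.228, -0.470) = 205.8783°
|p|² = ρ² + z² = 0.52238² + 0.677² = 0.73121
κ = 2ρ / |p|² = 2×0.52238 / 0.73121 = 1.42881
θ = 2·atan2(ρ, z) = 2·atan2(0.52238, 0.677) = 1.31438 rad
ℓ = θ/κ = 1.31438/1.42881 = 0.91991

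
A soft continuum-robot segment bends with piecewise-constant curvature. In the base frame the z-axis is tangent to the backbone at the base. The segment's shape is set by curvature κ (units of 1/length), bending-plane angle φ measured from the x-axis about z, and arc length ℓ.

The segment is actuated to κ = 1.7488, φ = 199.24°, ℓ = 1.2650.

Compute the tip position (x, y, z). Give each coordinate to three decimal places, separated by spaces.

θ = κ·ℓ = 1.7488 × 1.2650 = 2.21223 rad
ρ = (1 − cos θ)/κ = (1 − -0.59835)/1.7488 = 0.91397
z = sin θ / κ = 0.80124/1.7488 = 0.45816
x = ρ cos φ = 0.91397 × cos(199.24°) = -0.86292
y = ρ sin φ = 0.91397 × sin(199.24°) = -0.30118

-0.863 -0.301 0.458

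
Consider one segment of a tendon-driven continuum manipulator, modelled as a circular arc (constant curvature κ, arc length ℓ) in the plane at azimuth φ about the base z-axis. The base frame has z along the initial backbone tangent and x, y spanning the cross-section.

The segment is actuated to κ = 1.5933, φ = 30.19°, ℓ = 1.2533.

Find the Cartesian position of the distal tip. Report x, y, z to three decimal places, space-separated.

0.767 0.446 0.572

θ = κ·ℓ = 1.5933 × 1.2533 = 1.99688 rad
ρ = (1 − cos θ)/κ = (1 − -0.41331)/1.5933 = 0.88703
z = sin θ / κ = 0.91059/1.5933 = 0.57151
x = ρ cos φ = 0.88703 × cos(30.19°) = 0.76672
y = ρ sin φ = 0.88703 × sin(30.19°) = 0.44606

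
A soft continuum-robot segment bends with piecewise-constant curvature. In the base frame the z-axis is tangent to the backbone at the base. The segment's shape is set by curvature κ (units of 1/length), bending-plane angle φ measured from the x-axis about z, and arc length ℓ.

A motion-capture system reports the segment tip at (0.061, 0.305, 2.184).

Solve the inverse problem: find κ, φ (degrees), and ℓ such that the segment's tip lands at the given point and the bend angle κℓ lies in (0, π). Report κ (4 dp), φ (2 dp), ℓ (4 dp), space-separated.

ρ = √(x²+y²) = √(0.061² + 0.305²) = 0.31104
φ = atan2(y, x) mod 360° = atan2(0.305, 0.061) = 78.6901°
|p|² = ρ² + z² = 0.31104² + 2.184² = 4.86660
κ = 2ρ / |p|² = 2×0.31104 / 4.86660 = 0.12783
θ = 2·atan2(ρ, z) = 2·atan2(0.31104, 2.184) = 0.28293 rad
ℓ = θ/κ = 0.28293/0.12783 = 2.21341

0.1278 78.69 2.2134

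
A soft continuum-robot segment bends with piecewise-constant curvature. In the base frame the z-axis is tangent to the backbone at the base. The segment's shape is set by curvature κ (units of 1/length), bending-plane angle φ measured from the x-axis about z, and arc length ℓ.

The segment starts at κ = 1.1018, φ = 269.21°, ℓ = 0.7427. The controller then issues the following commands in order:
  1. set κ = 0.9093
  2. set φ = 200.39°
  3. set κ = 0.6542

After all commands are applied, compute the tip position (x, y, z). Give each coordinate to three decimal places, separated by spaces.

initial: κ=1.1018, φ=269.21°, ℓ=0.7427
cmd 1: set κ=0.9093 → (κ,φ,ℓ)=(0.9093,269.21°,0.7427) → tip=(-0.0033,-0.2414,0.6875)
cmd 2: set φ=200.39° → (κ,φ,ℓ)=(0.9093,200.39°,0.7427) → tip=(-0.2263,-0.0841,0.6875)
cmd 3: set κ=0.6542 → (κ,φ,ℓ)=(0.6542,200.39°,0.7427) → tip=(-0.1658,-0.0616,0.7138)

-0.166 -0.062 0.714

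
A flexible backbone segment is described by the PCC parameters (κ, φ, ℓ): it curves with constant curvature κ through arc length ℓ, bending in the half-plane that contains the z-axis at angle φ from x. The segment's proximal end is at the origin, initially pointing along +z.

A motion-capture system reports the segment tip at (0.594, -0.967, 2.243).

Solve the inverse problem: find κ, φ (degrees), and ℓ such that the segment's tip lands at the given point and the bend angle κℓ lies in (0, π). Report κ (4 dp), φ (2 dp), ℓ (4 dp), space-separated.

0.3592 301.56 2.6081

ρ = √(x²+y²) = √(0.594² + -0.967²) = 1.13487
φ = atan2(y, x) mod 360° = atan2(-0.967, 0.594) = 301.5612°
|p|² = ρ² + z² = 1.13487² + 2.243² = 6.31897
κ = 2ρ / |p|² = 2×1.13487 / 6.31897 = 0.35919
θ = 2·atan2(ρ, z) = 2·atan2(1.13487, 2.243) = 0.93681 rad
ℓ = θ/κ = 0.93681/0.35919 = 2.60809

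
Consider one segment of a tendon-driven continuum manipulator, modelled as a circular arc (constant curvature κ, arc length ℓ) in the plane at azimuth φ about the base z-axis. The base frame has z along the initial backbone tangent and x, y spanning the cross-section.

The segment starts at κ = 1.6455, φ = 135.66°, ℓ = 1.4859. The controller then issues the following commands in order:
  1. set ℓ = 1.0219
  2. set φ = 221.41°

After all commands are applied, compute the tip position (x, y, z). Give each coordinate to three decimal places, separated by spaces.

-0.506 -0.446 0.604

initial: κ=1.6455, φ=135.66°, ℓ=1.4859
cmd 1: set ℓ=1.0219 → (κ,φ,ℓ)=(1.6455,135.66°,1.0219) → tip=(-0.4827,0.4717,0.6040)
cmd 2: set φ=221.41° → (κ,φ,ℓ)=(1.6455,221.41°,1.0219) → tip=(-0.5062,-0.4464,0.6040)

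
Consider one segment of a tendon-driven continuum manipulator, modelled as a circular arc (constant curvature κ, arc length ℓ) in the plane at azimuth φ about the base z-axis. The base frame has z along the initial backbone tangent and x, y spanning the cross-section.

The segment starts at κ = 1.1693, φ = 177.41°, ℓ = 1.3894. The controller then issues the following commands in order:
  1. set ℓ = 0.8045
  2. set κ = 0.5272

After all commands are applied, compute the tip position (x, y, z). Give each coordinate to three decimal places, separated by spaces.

-0.168 0.008 0.781

initial: κ=1.1693, φ=177.41°, ℓ=1.3894
cmd 1: set ℓ=0.8045 → (κ,φ,ℓ)=(1.1693,177.41°,0.8045) → tip=(-0.3509,0.0159,0.6910)
cmd 2: set κ=0.5272 → (κ,φ,ℓ)=(0.5272,177.41°,0.8045) → tip=(-0.1679,0.0076,0.7806)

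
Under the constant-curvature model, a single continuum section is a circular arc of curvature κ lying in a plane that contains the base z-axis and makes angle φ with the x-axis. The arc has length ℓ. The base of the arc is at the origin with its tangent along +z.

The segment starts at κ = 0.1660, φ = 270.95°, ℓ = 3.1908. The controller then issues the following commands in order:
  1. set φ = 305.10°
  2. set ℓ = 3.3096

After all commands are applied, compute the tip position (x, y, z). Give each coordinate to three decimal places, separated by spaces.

0.510 -0.725 3.146

initial: κ=0.1660, φ=270.95°, ℓ=3.1908
cmd 1: set φ=305.10° → (κ,φ,ℓ)=(0.1660,305.10°,3.1908) → tip=(0.4746,-0.6754,3.0437)
cmd 2: set ℓ=3.3096 → (κ,φ,ℓ)=(0.1660,305.10°,3.3096) → tip=(0.5097,-0.7253,3.1456)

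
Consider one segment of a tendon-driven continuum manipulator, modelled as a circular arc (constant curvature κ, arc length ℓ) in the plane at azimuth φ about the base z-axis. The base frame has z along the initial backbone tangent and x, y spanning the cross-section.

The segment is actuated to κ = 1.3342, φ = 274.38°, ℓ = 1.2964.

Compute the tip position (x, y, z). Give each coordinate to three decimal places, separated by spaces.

θ = κ·ℓ = 1.3342 × 1.2964 = 1.72966 rad
ρ = (1 − cos θ)/κ = (1 − -0.15819)/1.3342 = 0.86808
z = sin θ / κ = 0.98741/1.3342 = 0.74008
x = ρ cos φ = 0.86808 × cos(274.38°) = 0.06630
y = ρ sin φ = 0.86808 × sin(274.38°) = -0.86555

0.066 -0.866 0.740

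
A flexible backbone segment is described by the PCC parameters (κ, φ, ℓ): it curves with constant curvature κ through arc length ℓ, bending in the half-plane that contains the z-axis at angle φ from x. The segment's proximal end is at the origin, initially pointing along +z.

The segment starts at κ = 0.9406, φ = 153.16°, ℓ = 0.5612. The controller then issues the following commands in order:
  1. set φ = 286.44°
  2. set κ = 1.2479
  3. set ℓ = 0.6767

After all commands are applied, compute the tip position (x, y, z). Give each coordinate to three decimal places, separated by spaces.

initial: κ=0.9406, φ=153.16°, ℓ=0.5612
cmd 1: set φ=286.44° → (κ,φ,ℓ)=(0.9406,286.44°,0.5612) → tip=(0.0410,-0.1388,0.5355)
cmd 2: set κ=1.2479 → (κ,φ,ℓ)=(1.2479,286.44°,0.5612) → tip=(0.0534,-0.1809,0.5164)
cmd 3: set ℓ=0.6767 → (κ,φ,ℓ)=(1.2479,286.44°,0.6767) → tip=(0.0762,-0.2581,0.5991)

0.076 -0.258 0.599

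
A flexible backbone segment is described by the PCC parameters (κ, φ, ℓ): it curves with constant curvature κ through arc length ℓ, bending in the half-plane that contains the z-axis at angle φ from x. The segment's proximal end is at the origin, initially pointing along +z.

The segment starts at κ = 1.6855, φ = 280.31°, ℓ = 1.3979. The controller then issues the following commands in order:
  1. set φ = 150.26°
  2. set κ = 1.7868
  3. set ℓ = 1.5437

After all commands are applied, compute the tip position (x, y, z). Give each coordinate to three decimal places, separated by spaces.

-0.937 0.535 0.209

initial: κ=1.6855, φ=280.31°, ℓ=1.3979
cmd 1: set φ=150.26° → (κ,φ,ℓ)=(1.6855,150.26°,1.3979) → tip=(-0.8794,0.5024,0.4195)
cmd 2: set κ=1.7868 → (κ,φ,ℓ)=(1.7868,150.26°,1.3979) → tip=(-0.8746,0.4997,0.3359)
cmd 3: set ℓ=1.5437 → (κ,φ,ℓ)=(1.7868,150.26°,1.5437) → tip=(-0.9366,0.5351,0.2093)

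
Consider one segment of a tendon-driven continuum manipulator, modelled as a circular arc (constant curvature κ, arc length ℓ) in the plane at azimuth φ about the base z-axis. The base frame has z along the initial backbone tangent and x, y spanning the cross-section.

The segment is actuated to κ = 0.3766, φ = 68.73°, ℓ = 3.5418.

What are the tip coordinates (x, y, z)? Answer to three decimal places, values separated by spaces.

0.737 1.894 2.581

θ = κ·ℓ = 0.3766 × 3.5418 = 1.33384 rad
ρ = (1 − cos θ)/κ = (1 − 0.23474)/0.3766 = 2.03201
z = sin θ / κ = 0.97206/0.3766 = 2.58114
x = ρ cos φ = 2.03201 × cos(68.73°) = 0.73714
y = ρ sin φ = 2.03201 × sin(68.73°) = 1.89360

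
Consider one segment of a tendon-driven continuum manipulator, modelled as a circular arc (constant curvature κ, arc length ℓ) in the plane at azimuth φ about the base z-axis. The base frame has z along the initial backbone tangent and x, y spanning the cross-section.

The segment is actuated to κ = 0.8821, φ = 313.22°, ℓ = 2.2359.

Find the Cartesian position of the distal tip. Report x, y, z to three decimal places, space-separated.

1.080 -1.149 1.044

θ = κ·ℓ = 0.8821 × 2.2359 = 1.97229 rad
ρ = (1 − cos θ)/κ = (1 − -0.39079)/0.8821 = 1.57668
z = sin θ / κ = 0.92048/0.8821 = 1.04351
x = ρ cos φ = 1.57668 × cos(313.22°) = 1.07971
y = ρ sin φ = 1.57668 × sin(313.22°) = -1.14897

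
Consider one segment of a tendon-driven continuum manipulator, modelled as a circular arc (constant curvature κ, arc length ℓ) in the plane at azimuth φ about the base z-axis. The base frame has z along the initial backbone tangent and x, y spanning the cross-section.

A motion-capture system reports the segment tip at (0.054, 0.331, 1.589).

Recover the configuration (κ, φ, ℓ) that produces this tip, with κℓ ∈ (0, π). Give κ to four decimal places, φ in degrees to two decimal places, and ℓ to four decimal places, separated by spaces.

0.2543 80.73 1.6358

ρ = √(x²+y²) = √(0.054² + 0.331²) = 0.33538
φ = atan2(y, x) mod 360° = atan2(0.331, 0.054) = 80.7343°
|p|² = ρ² + z² = 0.33538² + 1.589² = 2.63740
κ = 2ρ / |p|² = 2×0.33538 / 2.63740 = 0.25432
θ = 2·atan2(ρ, z) = 2·atan2(0.33538, 1.589) = 0.41602 rad
ℓ = θ/κ = 0.41602/0.25432 = 1.63578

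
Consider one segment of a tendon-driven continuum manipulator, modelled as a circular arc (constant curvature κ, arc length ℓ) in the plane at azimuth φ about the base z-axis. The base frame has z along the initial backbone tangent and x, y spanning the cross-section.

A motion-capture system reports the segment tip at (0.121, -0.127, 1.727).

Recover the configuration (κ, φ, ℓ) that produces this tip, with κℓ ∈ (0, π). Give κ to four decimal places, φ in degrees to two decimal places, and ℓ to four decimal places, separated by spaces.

ρ = √(x²+y²) = √(0.121² + -0.127²) = 0.17541
φ = atan2(y, x) mod 360° = atan2(-0.127, 0.121) = 313.6141°
|p|² = ρ² + z² = 0.17541² + 1.727² = 3.01330
κ = 2ρ / |p|² = 2×0.17541 / 3.01330 = 0.11643
θ = 2·atan2(ρ, z) = 2·atan2(0.17541, 1.727) = 0.20245 rad
ℓ = θ/κ = 0.20245/0.11643 = 1.73885

0.1164 313.61 1.7389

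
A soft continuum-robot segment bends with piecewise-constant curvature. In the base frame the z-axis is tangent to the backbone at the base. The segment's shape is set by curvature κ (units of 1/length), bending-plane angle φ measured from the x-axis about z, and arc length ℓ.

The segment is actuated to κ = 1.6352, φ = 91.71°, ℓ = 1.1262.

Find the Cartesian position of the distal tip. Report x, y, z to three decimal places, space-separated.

-0.023 0.775 0.589

θ = κ·ℓ = 1.6352 × 1.1262 = 1.84156 rad
ρ = (1 − cos θ)/κ = (1 − -0.26747)/1.6352 = 0.77512
z = sin θ / κ = 0.96357/1.6352 = 0.58927
x = ρ cos φ = 0.77512 × cos(91.71°) = -0.02313
y = ρ sin φ = 0.77512 × sin(91.71°) = 0.77477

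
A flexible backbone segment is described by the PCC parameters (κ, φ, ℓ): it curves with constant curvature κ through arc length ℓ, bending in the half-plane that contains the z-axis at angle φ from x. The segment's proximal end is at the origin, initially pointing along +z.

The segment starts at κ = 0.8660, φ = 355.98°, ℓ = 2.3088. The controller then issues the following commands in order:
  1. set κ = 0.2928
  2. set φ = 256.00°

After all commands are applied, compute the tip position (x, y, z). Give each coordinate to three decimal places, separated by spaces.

initial: κ=0.8660, φ=355.98°, ℓ=2.3088
cmd 1: set κ=0.2928 → (κ,φ,ℓ)=(0.2928,355.98°,2.3088) → tip=(0.7493,-0.0527,2.1369)
cmd 2: set φ=256.00° → (κ,φ,ℓ)=(0.2928,256.00°,2.3088) → tip=(-0.1817,-0.7288,2.1369)

-0.182 -0.729 2.137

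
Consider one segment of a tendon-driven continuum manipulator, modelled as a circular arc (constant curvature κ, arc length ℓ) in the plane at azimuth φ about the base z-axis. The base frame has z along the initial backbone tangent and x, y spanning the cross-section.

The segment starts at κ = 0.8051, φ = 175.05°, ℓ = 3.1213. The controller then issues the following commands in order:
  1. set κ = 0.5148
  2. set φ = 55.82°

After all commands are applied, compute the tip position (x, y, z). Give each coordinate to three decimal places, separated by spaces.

1.131 1.665 1.941

initial: κ=0.8051, φ=175.05°, ℓ=3.1213
cmd 1: set κ=0.5148 → (κ,φ,ℓ)=(0.5148,175.05°,3.1213) → tip=(-2.0050,0.1737,1.9412)
cmd 2: set φ=55.82° → (κ,φ,ℓ)=(0.5148,55.82°,3.1213) → tip=(1.1306,1.6649,1.9412)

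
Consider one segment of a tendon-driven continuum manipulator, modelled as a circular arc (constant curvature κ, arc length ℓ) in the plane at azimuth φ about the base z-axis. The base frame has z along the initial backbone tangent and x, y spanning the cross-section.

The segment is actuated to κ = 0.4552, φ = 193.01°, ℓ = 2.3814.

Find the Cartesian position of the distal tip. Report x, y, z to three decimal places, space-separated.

-1.139 -0.263 1.942

θ = κ·ℓ = 0.4552 × 2.3814 = 1.08401 rad
ρ = (1 − cos θ)/κ = (1 − 0.46779)/0.4552 = 1.16919
z = sin θ / κ = 0.88384/0.4552 = 1.94166
x = ρ cos φ = 1.16919 × cos(193.01°) = -1.13918
y = ρ sin φ = 1.16919 × sin(193.01°) = -0.26321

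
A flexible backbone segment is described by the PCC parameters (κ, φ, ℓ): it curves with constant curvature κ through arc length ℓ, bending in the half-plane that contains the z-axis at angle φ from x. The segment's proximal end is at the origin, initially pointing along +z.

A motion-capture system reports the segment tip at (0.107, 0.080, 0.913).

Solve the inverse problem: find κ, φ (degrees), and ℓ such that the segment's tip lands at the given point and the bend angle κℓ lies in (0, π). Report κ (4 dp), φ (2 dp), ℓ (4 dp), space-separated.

ρ = √(x²+y²) = √(0.107² + 0.080²) = 0.13360
φ = atan2(y, x) mod 360° = atan2(0.080, 0.107) = 36.7841°
|p|² = ρ² + z² = 0.13360² + 0.913² = 0.85142
κ = 2ρ / |p|² = 2×0.13360 / 0.85142 = 0.31383
θ = 2·atan2(ρ, z) = 2·atan2(0.13360, 0.913) = 0.29060 rad
ℓ = θ/κ = 0.29060/0.31383 = 0.92598

0.3138 36.78 0.9260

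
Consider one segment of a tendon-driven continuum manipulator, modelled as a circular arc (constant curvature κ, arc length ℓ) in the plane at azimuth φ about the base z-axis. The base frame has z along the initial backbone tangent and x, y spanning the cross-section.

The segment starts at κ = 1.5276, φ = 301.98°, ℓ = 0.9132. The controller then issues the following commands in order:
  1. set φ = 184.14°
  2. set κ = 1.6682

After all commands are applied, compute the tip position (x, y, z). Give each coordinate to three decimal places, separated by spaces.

initial: κ=1.5276, φ=301.98°, ℓ=0.9132
cmd 1: set φ=184.14° → (κ,φ,ℓ)=(1.5276,184.14°,0.9132) → tip=(-0.5387,-0.0390,0.6445)
cmd 2: set κ=1.6682 → (κ,φ,ℓ)=(1.6682,184.14°,0.9132) → tip=(-0.5696,-0.0412,0.5988)

-0.570 -0.041 0.599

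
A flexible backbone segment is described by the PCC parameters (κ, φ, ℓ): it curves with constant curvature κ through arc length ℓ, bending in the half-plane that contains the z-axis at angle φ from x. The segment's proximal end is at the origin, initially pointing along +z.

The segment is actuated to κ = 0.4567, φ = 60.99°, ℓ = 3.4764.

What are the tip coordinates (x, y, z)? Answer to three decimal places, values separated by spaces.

1.080 1.947 2.189

θ = κ·ℓ = 0.4567 × 3.4764 = 1.58767 rad
ρ = (1 − cos θ)/κ = (1 − -0.01687)/0.4567 = 2.22657
z = sin θ / κ = 0.99986/0.4567 = 2.18931
x = ρ cos φ = 2.22657 × cos(60.99°) = 1.07980
y = ρ sin φ = 2.22657 × sin(60.99°) = 1.94721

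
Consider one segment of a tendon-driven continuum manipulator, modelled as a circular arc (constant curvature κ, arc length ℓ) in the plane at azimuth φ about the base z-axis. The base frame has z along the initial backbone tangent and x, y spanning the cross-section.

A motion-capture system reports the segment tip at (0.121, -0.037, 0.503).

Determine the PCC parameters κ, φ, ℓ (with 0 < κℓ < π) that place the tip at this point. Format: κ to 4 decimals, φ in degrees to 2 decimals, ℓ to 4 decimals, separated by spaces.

ρ = √(x²+y²) = √(0.121² + -0.037²) = 0.12653
φ = atan2(y, x) mod 360° = atan2(-0.037, 0.121) = 342.9971°
|p|² = ρ² + z² = 0.12653² + 0.503² = 0.26902
κ = 2ρ / |p|² = 2×0.12653 / 0.26902 = 0.94068
θ = 2·atan2(ρ, z) = 2·atan2(0.12653, 0.503) = 0.49288 rad
ℓ = θ/κ = 0.49288/0.94068 = 0.52396

0.9407 343.00 0.5240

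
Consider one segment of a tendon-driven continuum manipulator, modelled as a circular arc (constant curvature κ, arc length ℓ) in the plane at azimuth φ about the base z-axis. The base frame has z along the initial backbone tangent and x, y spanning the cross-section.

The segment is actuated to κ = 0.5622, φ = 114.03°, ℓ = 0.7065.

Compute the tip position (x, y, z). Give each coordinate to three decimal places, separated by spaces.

θ = κ·ℓ = 0.5622 × 0.7065 = 0.39719 rad
ρ = (1 − cos θ)/κ = (1 − 0.92215)/0.5622 = 0.13847
z = sin θ / κ = 0.38683/0.5622 = 0.68807
x = ρ cos φ = 0.13847 × cos(114.03°) = -0.05639
y = ρ sin φ = 0.13847 × sin(114.03°) = 0.12647

-0.056 0.126 0.688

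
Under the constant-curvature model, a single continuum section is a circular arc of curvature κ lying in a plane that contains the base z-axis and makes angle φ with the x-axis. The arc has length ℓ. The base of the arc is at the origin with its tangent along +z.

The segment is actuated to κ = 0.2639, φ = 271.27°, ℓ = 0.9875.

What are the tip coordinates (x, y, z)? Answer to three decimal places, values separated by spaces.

0.003 -0.128 0.976

θ = κ·ℓ = 0.2639 × 0.9875 = 0.26060 rad
ρ = (1 − cos θ)/κ = (1 − 0.96624)/0.2639 = 0.12795
z = sin θ / κ = 0.25766/0.2639 = 0.97636
x = ρ cos φ = 0.12795 × cos(271.27°) = 0.00284
y = ρ sin φ = 0.12795 × sin(271.27°) = -0.12791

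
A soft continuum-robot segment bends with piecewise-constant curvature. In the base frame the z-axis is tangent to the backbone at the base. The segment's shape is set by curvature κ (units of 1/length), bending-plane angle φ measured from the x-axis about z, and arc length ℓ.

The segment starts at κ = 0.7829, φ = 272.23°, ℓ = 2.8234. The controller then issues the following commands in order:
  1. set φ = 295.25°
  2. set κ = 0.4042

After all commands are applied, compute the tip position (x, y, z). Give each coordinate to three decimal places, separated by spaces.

initial: κ=0.7829, φ=272.23°, ℓ=2.8234
cmd 1: set φ=295.25° → (κ,φ,ℓ)=(0.7829,295.25°,2.8234) → tip=(0.8701,-1.8448,1.0248)
cmd 2: set κ=0.4042 → (κ,φ,ℓ)=(0.4042,295.25°,2.8234) → tip=(0.6158,-1.3057,2.2492)

0.616 -1.306 2.249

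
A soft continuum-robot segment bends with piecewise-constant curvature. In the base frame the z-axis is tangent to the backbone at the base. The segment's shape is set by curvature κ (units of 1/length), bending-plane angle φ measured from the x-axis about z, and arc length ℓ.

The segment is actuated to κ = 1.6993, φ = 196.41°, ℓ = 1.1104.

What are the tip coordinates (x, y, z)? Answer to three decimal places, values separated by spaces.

-0.740 -0.218 0.559

θ = κ·ℓ = 1.6993 × 1.1104 = 1.88690 rad
ρ = (1 − cos θ)/κ = (1 − -0.31087)/1.6993 = 0.77142
z = sin θ / κ = 0.95045/1.6993 = 0.55932
x = ρ cos φ = 0.77142 × cos(196.41°) = -0.73999
y = ρ sin φ = 0.77142 × sin(196.41°) = -0.21793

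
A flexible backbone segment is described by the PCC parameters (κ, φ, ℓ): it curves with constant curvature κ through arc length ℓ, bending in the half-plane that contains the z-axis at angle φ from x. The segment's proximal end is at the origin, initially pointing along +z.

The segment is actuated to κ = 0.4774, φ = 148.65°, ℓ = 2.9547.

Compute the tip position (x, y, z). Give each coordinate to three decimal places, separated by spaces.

θ = κ·ℓ = 0.4774 × 2.9547 = 1.41057 rad
ρ = (1 − cos θ)/κ = (1 − 0.15954)/0.4774 = 1.76050
z = sin θ / κ = 0.98719/0.4774 = 2.06785
x = ρ cos φ = 1.76050 × cos(148.65°) = -1.50347
y = ρ sin φ = 1.76050 × sin(148.65°) = 0.91593

-1.503 0.916 2.068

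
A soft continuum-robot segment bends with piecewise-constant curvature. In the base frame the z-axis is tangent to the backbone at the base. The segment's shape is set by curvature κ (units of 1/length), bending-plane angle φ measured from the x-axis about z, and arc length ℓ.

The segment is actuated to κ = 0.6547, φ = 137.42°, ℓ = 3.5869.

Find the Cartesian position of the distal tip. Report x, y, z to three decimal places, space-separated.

θ = κ·ℓ = 0.6547 × 3.5869 = 2.34834 rad
ρ = (1 − cos θ)/κ = (1 − -0.70153)/0.6547 = 2.59895
z = sin θ / κ = 0.71264/0.6547 = 1.08849
x = ρ cos φ = 2.59895 × cos(137.42°) = -1.91369
y = ρ sin φ = 2.59895 × sin(137.42°) = 1.75850

-1.914 1.758 1.088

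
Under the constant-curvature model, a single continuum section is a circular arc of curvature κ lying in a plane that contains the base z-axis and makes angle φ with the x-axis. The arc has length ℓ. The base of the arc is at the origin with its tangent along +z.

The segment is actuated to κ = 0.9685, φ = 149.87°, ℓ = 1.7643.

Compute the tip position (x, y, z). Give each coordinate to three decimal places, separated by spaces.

-1.016 0.590 1.023

θ = κ·ℓ = 0.9685 × 1.7643 = 1.70872 rad
ρ = (1 − cos θ)/κ = (1 − -0.13749)/0.9685 = 1.17449
z = sin θ / κ = 0.99050/0.9685 = 1.02272
x = ρ cos φ = 1.17449 × cos(149.87°) = -1.01580
y = ρ sin φ = 1.17449 × sin(149.87°) = 0.58955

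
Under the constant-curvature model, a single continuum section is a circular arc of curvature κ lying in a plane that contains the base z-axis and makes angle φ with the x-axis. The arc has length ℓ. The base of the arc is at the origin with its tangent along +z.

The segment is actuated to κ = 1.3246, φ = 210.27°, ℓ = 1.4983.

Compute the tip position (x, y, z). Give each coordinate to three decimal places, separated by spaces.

θ = κ·ℓ = 1.3246 × 1.4983 = 1.98465 rad
ρ = (1 − cos θ)/κ = (1 − -0.40214)/1.3246 = 1.05854
z = sin θ / κ = 0.91558/1.3246 = 0.69121
x = ρ cos φ = 1.05854 × cos(210.27°) = -0.91422
y = ρ sin φ = 1.05854 × sin(210.27°) = -0.53358

-0.914 -0.534 0.691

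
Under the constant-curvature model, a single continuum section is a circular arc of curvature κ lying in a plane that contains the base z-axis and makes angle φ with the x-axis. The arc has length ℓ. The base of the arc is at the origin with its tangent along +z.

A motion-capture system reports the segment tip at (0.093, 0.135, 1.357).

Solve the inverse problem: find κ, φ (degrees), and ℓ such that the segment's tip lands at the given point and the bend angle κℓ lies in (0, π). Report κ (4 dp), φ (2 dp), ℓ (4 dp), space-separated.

ρ = √(x²+y²) = √(0.093² + 0.135²) = 0.16393
φ = atan2(y, x) mod 360° = atan2(0.135, 0.093) = 55.4375°
|p|² = ρ² + z² = 0.16393² + 1.357² = 1.86832
κ = 2ρ / |p|² = 2×0.16393 / 1.86832 = 0.17549
θ = 2·atan2(ρ, z) = 2·atan2(0.16393, 1.357) = 0.24045 rad
ℓ = θ/κ = 0.24045/0.17549 = 1.37016

0.1755 55.44 1.3702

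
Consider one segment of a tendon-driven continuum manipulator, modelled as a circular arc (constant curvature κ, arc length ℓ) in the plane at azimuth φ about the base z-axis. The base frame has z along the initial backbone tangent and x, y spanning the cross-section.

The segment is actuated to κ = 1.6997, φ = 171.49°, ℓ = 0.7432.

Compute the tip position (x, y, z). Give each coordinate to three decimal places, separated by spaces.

-0.406 0.061 0.561

θ = κ·ℓ = 1.6997 × 0.7432 = 1.26322 rad
ρ = (1 − cos θ)/κ = (1 − 0.30275)/1.6997 = 0.41022
z = sin θ / κ = 0.95307/1.6997 = 0.56073
x = ρ cos φ = 0.41022 × cos(171.49°) = -0.40570
y = ρ sin φ = 0.41022 × sin(171.49°) = 0.06070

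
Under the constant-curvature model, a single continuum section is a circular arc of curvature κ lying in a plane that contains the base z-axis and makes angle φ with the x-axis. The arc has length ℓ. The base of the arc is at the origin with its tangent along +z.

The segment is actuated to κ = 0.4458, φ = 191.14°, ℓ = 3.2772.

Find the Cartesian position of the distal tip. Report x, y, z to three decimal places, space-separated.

-1.960 -0.386 2.230

θ = κ·ℓ = 0.4458 × 3.2772 = 1.46098 rad
ρ = (1 − cos θ)/κ = (1 − 0.10960)/0.4458 = 1.99731
z = sin θ / κ = 0.99398/0.4458 = 2.22965
x = ρ cos φ = 1.99731 × cos(191.14°) = -1.95968
y = ρ sin φ = 1.99731 × sin(191.14°) = -0.38589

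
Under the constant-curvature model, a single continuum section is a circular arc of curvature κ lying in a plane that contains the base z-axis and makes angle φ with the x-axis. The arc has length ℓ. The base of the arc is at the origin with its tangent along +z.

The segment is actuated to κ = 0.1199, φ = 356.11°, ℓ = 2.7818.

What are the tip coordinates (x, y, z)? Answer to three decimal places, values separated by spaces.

0.459 -0.031 2.731

θ = κ·ℓ = 0.1199 × 2.7818 = 0.33354 rad
ρ = (1 − cos θ)/κ = (1 − 0.94489)/0.1199 = 0.45963
z = sin θ / κ = 0.32739/0.1199 = 2.73051
x = ρ cos φ = 0.45963 × cos(356.11°) = 0.45857
y = ρ sin φ = 0.45963 × sin(356.11°) = -0.03118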